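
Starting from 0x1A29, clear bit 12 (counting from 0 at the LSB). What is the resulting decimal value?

2601

x = 01101000101001
bit 12 is currently 1; clear it via x & ~(1 << 12) = x & ~4096
→ 00101000101001 = 2601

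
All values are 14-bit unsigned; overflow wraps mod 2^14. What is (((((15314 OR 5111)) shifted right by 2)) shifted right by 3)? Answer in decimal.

15314 = 11101111010010
5111 = 01001111110111
→ OR → 11101111110111 = 15351
→ shifted right by 2 → 00111011111101 = 3837
→ shifted right by 3 → 00000111011111 = 479

479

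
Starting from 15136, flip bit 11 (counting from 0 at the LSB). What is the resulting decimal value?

13088

x = 11101100100000
bit 11 is currently 1; toggle it via x ^ (1 << 11) = x ^ 2048
→ 11001100100000 = 13088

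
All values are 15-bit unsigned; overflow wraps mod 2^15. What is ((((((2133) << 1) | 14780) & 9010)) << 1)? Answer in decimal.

16996

2133 = 000100001010101
→ << 1 (mod 2^15) → 001000010101010 = 4266
14780 = 011100110111100
→ | → 011100110111110 = 14782
9010 = 010001100110010
→ & → 010000100110010 = 8498
→ << 1 (mod 2^15) → 100001001100100 = 16996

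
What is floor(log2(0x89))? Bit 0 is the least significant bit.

0x89 = 10001001
The topmost 1 is at position 7 (since 2^7 = 128 ≤ 137 < 256).

7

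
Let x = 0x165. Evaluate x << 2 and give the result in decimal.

1428

0x165 = 00101100101
shift left by 2 → 10110010100 = 1428
(equivalently, 357 × 2^2 = 357 × 4)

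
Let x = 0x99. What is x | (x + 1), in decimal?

155

x = 10011001 = 153
x + 1 = 10011010
OR    = 10011011 = 155
(x | (x + 1) sets the lowest cleared bit.)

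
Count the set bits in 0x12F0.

0x12F0 = 1001011110000
Count the 1s: 1 + 1 + 1 + 1 + 1 + 1 = 6

6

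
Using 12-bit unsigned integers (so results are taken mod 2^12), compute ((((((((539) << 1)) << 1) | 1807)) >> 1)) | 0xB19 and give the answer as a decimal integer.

539 = 001000011011
→ << 1 (mod 2^12) → 010000110110 = 1078
→ << 1 (mod 2^12) → 100001101100 = 2156
1807 = 011100001111
→ | → 111101101111 = 3951
→ >> 1 → 011110110111 = 1975
0xB19 = 101100011001
→ | → 111110111111 = 4031

4031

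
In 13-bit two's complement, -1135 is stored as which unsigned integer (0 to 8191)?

7057

1135 in 13 bits: 0010001101111
Invert: 1101110010000
Add 1:  1101110010001 = 7057
(Check: 2^13 - 1135 = 8192 - 1135 = 7057.)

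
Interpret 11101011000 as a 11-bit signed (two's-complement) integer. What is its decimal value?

-168

pattern = 11101011000 (MSB is 1 ⇒ negative)
Invert: 00010100111, add 1 → 00010101000 = 168, so the value is -168.
(Equivalently: 1880 - 2^11 = 1880 - 2048 = -168.)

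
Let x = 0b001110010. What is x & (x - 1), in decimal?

x = 1110010 = 114
x - 1 = 1110001
AND   = 1110000 = 112
(x & (x - 1) clears the lowest set bit of x.)

112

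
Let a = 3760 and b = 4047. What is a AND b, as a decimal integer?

3712

3760 = 111010110000
4047 = 111111001111
AND → 111010000000 = 3712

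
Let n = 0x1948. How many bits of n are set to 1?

0x1948 = 1100101001000
Count the 1s: 1 + 1 + 1 + 1 + 1 = 5

5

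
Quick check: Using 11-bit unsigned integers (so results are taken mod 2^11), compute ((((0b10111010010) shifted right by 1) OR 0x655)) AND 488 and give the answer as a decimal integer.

0b10111010010 = 10111010010
→ shifted right by 1 → 01011101001 = 745
0x655 = 11001010101
→ OR → 11011111101 = 1789
488 = 00111101000
→ AND → 00011101000 = 232

232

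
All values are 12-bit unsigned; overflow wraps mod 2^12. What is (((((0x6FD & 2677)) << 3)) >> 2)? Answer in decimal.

234

0x6FD = 011011111101
2677 = 101001110101
→ & → 001001110101 = 629
→ << 3 (mod 2^12) → 001110101000 = 936
→ >> 2 → 000011101010 = 234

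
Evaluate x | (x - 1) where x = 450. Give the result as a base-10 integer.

451

x = 111000010 = 450
x - 1 = 111000001
OR    = 111000011 = 451
(x | (x - 1) sets all bits below the lowest set bit.)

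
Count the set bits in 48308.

9

48308 = 1011110010110100
Count the 1s: 1 + 1 + 1 + 1 + 1 + 1 + 1 + 1 + 1 = 9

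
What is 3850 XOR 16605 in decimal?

20439

3850 = 000111100001010
16605 = 100000011011101
XOR → 100111111010111 = 20439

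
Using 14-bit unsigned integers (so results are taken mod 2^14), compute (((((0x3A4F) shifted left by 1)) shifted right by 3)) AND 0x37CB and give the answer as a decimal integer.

0x3A4F = 11101001001111
→ shifted left by 1 (mod 2^14) → 11010010011110 = 13470
→ shifted right by 3 → 00011010010011 = 1683
0x37CB = 11011111001011
→ AND → 00011010000011 = 1667

1667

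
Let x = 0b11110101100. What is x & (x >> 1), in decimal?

x = 11110101100 = 1964
x>>1 = 01111010110
AND  = 01110000100 = 900
(x & (x >> 1) has a 1 wherever x has two consecutive 1 bits.)

900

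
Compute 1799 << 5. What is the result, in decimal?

57568

1799 = 0000011100000111
shift left by 5 → 1110000011100000 = 57568
(equivalently, 1799 × 2^5 = 1799 × 32)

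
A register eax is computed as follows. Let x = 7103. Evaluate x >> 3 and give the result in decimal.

7103 = 1101110111111
shift right by 3 → 0001101110111 = 887
(equivalently, floor(7103 / 8))

887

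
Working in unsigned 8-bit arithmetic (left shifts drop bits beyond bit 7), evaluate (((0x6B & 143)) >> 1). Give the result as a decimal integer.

0x6B = 01101011
143 = 10001111
→ & → 00001011 = 11
→ >> 1 → 00000101 = 5

5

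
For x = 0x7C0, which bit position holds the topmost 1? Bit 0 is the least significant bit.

10

0x7C0 = 11111000000
The topmost 1 is at position 10 (since 2^10 = 1024 ≤ 1984 < 2048).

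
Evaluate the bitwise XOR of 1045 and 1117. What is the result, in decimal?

72

1045 = 10000010101
1117 = 10001011101
XOR → 00001001000 = 72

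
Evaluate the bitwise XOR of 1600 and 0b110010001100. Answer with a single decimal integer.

2764

1600 = 011001000000
b = 110010001100
XOR → 101011001100 = 2764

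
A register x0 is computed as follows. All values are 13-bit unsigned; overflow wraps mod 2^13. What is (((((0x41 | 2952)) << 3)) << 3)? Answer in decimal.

4672

0x41 = 0000001000001
2952 = 0101110001000
→ | → 0101111001001 = 3017
→ << 3 (mod 2^13) → 1111001001000 = 7752
→ << 3 (mod 2^13) → 1001001000000 = 4672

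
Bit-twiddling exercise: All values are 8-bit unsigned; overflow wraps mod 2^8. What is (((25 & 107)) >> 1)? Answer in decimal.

25 = 00011001
107 = 01101011
→ & → 00001001 = 9
→ >> 1 → 00000100 = 4

4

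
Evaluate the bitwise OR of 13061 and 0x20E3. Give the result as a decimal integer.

13287

13061 = 11001100000101
0x20E3 = 10000011100011
 OR → 11001111100111 = 13287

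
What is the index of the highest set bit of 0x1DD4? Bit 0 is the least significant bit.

0x1DD4 = 1110111010100
The topmost 1 is at position 12 (since 2^12 = 4096 ≤ 7636 < 8192).

12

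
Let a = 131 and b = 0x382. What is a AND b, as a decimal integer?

130

131 = 0010000011
0x382 = 1110000010
AND → 0010000010 = 130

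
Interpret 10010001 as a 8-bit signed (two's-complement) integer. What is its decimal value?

pattern = 10010001 (MSB is 1 ⇒ negative)
Invert: 01101110, add 1 → 01101111 = 111, so the value is -111.
(Equivalently: 145 - 2^8 = 145 - 256 = -111.)

-111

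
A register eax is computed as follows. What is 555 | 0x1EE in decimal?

555 = 1000101011
0x1EE = 0111101110
 OR → 1111101111 = 1007

1007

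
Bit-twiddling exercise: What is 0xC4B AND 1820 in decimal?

1032

0xC4B = 110001001011
1820 = 011100011100
AND → 010000001000 = 1032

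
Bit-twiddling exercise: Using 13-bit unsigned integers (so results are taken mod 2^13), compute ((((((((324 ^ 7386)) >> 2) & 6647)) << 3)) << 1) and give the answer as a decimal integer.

5744

324 = 0000101000100
7386 = 1110011011010
→ ^ → 1110110011110 = 7582
→ >> 2 → 0011101100111 = 1895
6647 = 1100111110111
→ & → 0000101100111 = 359
→ << 3 (mod 2^13) → 0101100111000 = 2872
→ << 1 (mod 2^13) → 1011001110000 = 5744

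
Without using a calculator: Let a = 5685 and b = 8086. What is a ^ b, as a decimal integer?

5685 = 1011000110101
8086 = 1111110010110
XOR → 0100110100011 = 2467

2467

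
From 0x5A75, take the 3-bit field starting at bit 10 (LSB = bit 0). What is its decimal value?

v = 101101001110101
Shift right by 10: 10110
Mask low 3 bits: 110 = 6

6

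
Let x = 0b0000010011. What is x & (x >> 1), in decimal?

1

x = 10011 = 19
x>>1 = 01001
AND  = 00001 = 1
(x & (x >> 1) has a 1 wherever x has two consecutive 1 bits.)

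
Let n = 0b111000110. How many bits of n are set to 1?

n = 111000110
Count the 1s: 1 + 1 + 1 + 1 + 1 = 5

5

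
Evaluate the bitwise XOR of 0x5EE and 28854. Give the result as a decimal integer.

0x5EE = 000010111101110
28854 = 111000010110110
XOR → 111010101011000 = 30040

30040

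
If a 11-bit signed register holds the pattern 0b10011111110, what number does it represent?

-770

pattern = 10011111110 (MSB is 1 ⇒ negative)
Invert: 01100000001, add 1 → 01100000010 = 770, so the value is -770.
(Equivalently: 1278 - 2^11 = 1278 - 2048 = -770.)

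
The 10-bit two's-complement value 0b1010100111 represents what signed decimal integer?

-345

pattern = 1010100111 (MSB is 1 ⇒ negative)
Invert: 0101011000, add 1 → 0101011001 = 345, so the value is -345.
(Equivalently: 679 - 2^10 = 679 - 1024 = -345.)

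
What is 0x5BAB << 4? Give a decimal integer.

375472

0x5BAB = 0000101101110101011
shift left by 4 → 1011011101010110000 = 375472
(equivalently, 23467 × 2^4 = 23467 × 16)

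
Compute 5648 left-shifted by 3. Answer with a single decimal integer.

45184

5648 = 0001011000010000
shift left by 3 → 1011000010000000 = 45184
(equivalently, 5648 × 2^3 = 5648 × 8)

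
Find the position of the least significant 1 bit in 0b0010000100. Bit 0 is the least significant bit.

0b0010000100 = 10000100
Trailing zeros: 2, so the lowest set bit is bit 2 (value 4).

2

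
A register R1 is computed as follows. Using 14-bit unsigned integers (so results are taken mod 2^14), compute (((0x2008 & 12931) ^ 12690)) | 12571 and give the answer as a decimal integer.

0x2008 = 10000000001000
12931 = 11001010000011
→ & → 10000000000000 = 8192
12690 = 11000110010010
→ ^ → 01000110010010 = 4498
12571 = 11000100011011
→ | → 11000110011011 = 12699

12699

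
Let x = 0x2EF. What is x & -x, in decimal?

x = 1011101111 = 751
-x (two's complement) = …0100010001
AND   = 0000000001 = 1
(x & -x isolates the lowest set bit of x.)

1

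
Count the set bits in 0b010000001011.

4

n = 10000001011
Count the 1s: 1 + 1 + 1 + 1 = 4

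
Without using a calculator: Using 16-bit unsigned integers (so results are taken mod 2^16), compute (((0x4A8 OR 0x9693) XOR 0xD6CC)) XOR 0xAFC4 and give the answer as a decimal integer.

61363

0x4A8 = 0000010010101000
0x9693 = 1001011010010011
→ OR → 1001011010111011 = 38587
0xD6CC = 1101011011001100
→ XOR → 0100000001110111 = 16503
0xAFC4 = 1010111111000100
→ XOR → 1110111110110011 = 61363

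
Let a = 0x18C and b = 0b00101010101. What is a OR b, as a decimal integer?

0x18C = 110001100
b = 101010101
 OR → 111011101 = 477

477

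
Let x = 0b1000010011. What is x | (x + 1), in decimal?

535

x = 1000010011 = 531
x + 1 = 1000010100
OR    = 1000010111 = 535
(x | (x + 1) sets the lowest cleared bit.)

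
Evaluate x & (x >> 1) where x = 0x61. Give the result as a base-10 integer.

32

x = 1100001 = 97
x>>1 = 0110000
AND  = 0100000 = 32
(x & (x >> 1) has a 1 wherever x has two consecutive 1 bits.)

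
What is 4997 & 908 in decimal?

4997 = 1001110000101
908 = 0001110001100
AND → 0001110000100 = 900

900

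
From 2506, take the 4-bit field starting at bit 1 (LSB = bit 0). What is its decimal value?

v = 100111001010
Shift right by 1: 10011100101
Mask low 4 bits: 0101 = 5

5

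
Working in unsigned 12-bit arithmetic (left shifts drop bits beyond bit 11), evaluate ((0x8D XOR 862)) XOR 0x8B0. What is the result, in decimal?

2915

0x8D = 000010001101
862 = 001101011110
→ XOR → 001111010011 = 979
0x8B0 = 100010110000
→ XOR → 101101100011 = 2915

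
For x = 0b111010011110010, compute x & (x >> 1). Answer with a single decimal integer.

x = 111010011110010 = 29938
x>>1 = 011101001111001
AND  = 011000001110000 = 12400
(x & (x >> 1) has a 1 wherever x has two consecutive 1 bits.)

12400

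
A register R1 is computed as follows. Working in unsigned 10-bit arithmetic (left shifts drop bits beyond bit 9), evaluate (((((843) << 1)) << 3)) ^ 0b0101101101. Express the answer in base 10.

843 = 1101001011
→ << 1 (mod 2^10) → 1010010110 = 662
→ << 3 (mod 2^10) → 0010110000 = 176
0b0101101101 = 0101101101
→ ^ → 0111011101 = 477

477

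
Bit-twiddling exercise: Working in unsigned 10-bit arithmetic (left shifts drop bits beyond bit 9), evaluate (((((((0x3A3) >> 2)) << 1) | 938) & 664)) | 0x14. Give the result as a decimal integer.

0x3A3 = 1110100011
→ >> 2 → 0011101000 = 232
→ << 1 (mod 2^10) → 0111010000 = 464
938 = 1110101010
→ | → 1111111010 = 1018
664 = 1010011000
→ & → 1010011000 = 664
0x14 = 0000010100
→ | → 1010011100 = 668

668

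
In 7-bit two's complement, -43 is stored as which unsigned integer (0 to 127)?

85

43 in 7 bits: 0101011
Invert: 1010100
Add 1:  1010101 = 85
(Check: 2^7 - 43 = 128 - 43 = 85.)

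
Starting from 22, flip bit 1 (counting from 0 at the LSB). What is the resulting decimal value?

20

x = 00010110
bit 1 is currently 1; toggle it via x ^ (1 << 1) = x ^ 2
→ 00010100 = 20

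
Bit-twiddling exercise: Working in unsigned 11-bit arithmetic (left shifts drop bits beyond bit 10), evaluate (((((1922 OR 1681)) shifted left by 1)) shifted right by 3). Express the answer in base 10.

228

1922 = 11110000010
1681 = 11010010001
→ OR → 11110010011 = 1939
→ shifted left by 1 (mod 2^11) → 11100100110 = 1830
→ shifted right by 3 → 00011100100 = 228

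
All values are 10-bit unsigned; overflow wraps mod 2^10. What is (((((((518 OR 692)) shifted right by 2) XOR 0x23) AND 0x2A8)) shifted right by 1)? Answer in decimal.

518 = 1000000110
692 = 1010110100
→ OR → 1010110110 = 694
→ shifted right by 2 → 0010101101 = 173
0x23 = 0000100011
→ XOR → 0010001110 = 142
0x2A8 = 1010101000
→ AND → 0010001000 = 136
→ shifted right by 1 → 0001000100 = 68

68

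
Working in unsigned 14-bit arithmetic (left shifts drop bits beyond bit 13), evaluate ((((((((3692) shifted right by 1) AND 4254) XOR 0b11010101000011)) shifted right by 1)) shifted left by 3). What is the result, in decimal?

5456

3692 = 00111001101100
→ shifted right by 1 → 00011100110110 = 1846
4254 = 01000010011110
→ AND → 00000000010110 = 22
0b11010101000011 = 11010101000011
→ XOR → 11010101010101 = 13653
→ shifted right by 1 → 01101010101010 = 6826
→ shifted left by 3 (mod 2^14) → 01010101010000 = 5456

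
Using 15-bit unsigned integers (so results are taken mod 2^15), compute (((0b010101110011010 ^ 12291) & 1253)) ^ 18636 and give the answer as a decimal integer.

18509

0b010101110011010 = 010101110011010
12291 = 011000000000011
→ ^ → 001101110011001 = 7065
1253 = 000010011100101
→ & → 000000010000001 = 129
18636 = 100100011001100
→ ^ → 100100001001101 = 18509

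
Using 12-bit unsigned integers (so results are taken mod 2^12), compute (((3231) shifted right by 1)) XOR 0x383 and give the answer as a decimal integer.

1484

3231 = 110010011111
→ shifted right by 1 → 011001001111 = 1615
0x383 = 001110000011
→ XOR → 010111001100 = 1484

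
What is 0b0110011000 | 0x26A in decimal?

a = 0110011000
0x26A = 1001101010
 OR → 1111111010 = 1018

1018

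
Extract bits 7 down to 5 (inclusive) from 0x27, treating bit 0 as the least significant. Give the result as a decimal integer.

1

v = 0000100111
Shift right by 5: 00001
Mask low 3 bits: 001 = 1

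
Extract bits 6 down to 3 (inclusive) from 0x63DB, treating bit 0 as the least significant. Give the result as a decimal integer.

11

v = 110001111011011
Shift right by 3: 110001111011
Mask low 4 bits: 1011 = 11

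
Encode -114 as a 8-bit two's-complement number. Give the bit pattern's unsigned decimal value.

142

114 in 8 bits: 01110010
Invert: 10001101
Add 1:  10001110 = 142
(Check: 2^8 - 114 = 256 - 114 = 142.)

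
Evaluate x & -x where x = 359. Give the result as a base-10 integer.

1

x = 101100111 = 359
-x (two's complement) = …010011001
AND   = 000000001 = 1
(x & -x isolates the lowest set bit of x.)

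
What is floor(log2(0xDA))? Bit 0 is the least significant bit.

0xDA = 11011010
The topmost 1 is at position 7 (since 2^7 = 128 ≤ 218 < 256).

7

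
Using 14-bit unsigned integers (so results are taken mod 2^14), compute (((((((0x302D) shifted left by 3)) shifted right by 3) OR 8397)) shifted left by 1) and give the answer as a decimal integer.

0x302D = 11000000101101
→ shifted left by 3 (mod 2^14) → 00000101101000 = 360
→ shifted right by 3 → 00000000101101 = 45
8397 = 10000011001101
→ OR → 10000011101101 = 8429
→ shifted left by 1 (mod 2^14) → 00000111011010 = 474

474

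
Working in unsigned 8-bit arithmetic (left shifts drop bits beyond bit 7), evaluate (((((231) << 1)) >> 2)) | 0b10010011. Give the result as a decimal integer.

179

231 = 11100111
→ << 1 (mod 2^8) → 11001110 = 206
→ >> 2 → 00110011 = 51
0b10010011 = 10010011
→ | → 10110011 = 179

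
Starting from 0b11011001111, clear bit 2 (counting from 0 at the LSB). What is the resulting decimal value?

x = 11011001111
bit 2 is currently 1; clear it via x & ~(1 << 2) = x & ~4
→ 11011001011 = 1739

1739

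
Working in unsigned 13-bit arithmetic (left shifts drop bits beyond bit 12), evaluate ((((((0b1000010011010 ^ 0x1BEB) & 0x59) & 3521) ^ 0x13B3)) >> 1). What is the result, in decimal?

0b1000010011010 = 1000010011010
0x1BEB = 1101111101011
→ ^ → 0101101110001 = 2929
0x59 = 0000001011001
→ & → 0000001010001 = 81
3521 = 0110111000001
→ & → 0000001000001 = 65
0x13B3 = 1001110110011
→ ^ → 1001111110010 = 5106
→ >> 1 → 0100111111001 = 2553

2553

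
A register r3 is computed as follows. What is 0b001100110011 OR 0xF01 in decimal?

3891

a = 001100110011
0xF01 = 111100000001
 OR → 111100110011 = 3891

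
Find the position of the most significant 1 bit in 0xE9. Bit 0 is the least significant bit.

7

0xE9 = 11101001
The topmost 1 is at position 7 (since 2^7 = 128 ≤ 233 < 256).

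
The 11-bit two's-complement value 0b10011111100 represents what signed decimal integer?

pattern = 10011111100 (MSB is 1 ⇒ negative)
Invert: 01100000011, add 1 → 01100000100 = 772, so the value is -772.
(Equivalently: 1276 - 2^11 = 1276 - 2048 = -772.)

-772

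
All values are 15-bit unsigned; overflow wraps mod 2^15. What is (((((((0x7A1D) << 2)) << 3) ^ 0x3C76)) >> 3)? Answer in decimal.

4090

0x7A1D = 111101000011101
→ << 2 (mod 2^15) → 110100001110100 = 26740
→ << 3 (mod 2^15) → 100001110100000 = 17312
0x3C76 = 011110001110110
→ ^ → 111111111010110 = 32726
→ >> 3 → 000111111111010 = 4090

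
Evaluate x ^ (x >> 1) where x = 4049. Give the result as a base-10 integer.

x = 111111010001 = 4049
x>>1 = 011111101000
XOR  = 100000111001 = 2105
(x ^ (x >> 1) gives the standard binary-reflected Gray code of x.)

2105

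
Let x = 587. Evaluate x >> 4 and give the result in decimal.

587 = 1001001011
shift right by 4 → 0000100100 = 36
(equivalently, floor(587 / 16))

36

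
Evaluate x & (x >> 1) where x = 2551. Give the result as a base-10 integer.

x = 100111110111 = 2551
x>>1 = 010011111011
AND  = 000011110011 = 243
(x & (x >> 1) has a 1 wherever x has two consecutive 1 bits.)

243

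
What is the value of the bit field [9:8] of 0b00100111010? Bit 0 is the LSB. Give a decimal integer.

v = 00100111010
Shift right by 8: 001
Mask low 2 bits: 01 = 1

1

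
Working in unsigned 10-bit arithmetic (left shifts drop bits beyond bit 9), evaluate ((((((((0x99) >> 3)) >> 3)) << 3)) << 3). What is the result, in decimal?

0x99 = 0010011001
→ >> 3 → 0000010011 = 19
→ >> 3 → 0000000010 = 2
→ << 3 (mod 2^10) → 0000010000 = 16
→ << 3 (mod 2^10) → 0010000000 = 128

128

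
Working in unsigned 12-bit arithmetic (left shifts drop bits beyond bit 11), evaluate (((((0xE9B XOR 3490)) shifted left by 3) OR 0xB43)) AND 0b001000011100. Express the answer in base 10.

520

0xE9B = 111010011011
3490 = 110110100010
→ XOR → 001100111001 = 825
→ shifted left by 3 (mod 2^12) → 100111001000 = 2504
0xB43 = 101101000011
→ OR → 101111001011 = 3019
0b001000011100 = 001000011100
→ AND → 001000001000 = 520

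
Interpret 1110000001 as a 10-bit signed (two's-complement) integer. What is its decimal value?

-127

pattern = 1110000001 (MSB is 1 ⇒ negative)
Invert: 0001111110, add 1 → 0001111111 = 127, so the value is -127.
(Equivalently: 897 - 2^10 = 897 - 1024 = -127.)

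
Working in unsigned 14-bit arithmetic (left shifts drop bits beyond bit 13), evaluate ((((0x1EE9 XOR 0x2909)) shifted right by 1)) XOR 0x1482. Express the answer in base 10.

3954

0x1EE9 = 01111011101001
0x2909 = 10100100001001
→ XOR → 11011111100000 = 14304
→ shifted right by 1 → 01101111110000 = 7152
0x1482 = 01010010000010
→ XOR → 00111101110010 = 3954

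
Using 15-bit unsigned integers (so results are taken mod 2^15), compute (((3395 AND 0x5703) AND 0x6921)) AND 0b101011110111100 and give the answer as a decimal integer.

3395 = 000110101000011
0x5703 = 101011100000011
→ AND → 000010100000011 = 1283
0x6921 = 110100100100001
→ AND → 000000100000001 = 257
0b101011110111100 = 101011110111100
→ AND → 000000100000000 = 256

256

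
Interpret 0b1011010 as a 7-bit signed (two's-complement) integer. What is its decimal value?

pattern = 1011010 (MSB is 1 ⇒ negative)
Invert: 0100101, add 1 → 0100110 = 38, so the value is -38.
(Equivalently: 90 - 2^7 = 90 - 128 = -38.)

-38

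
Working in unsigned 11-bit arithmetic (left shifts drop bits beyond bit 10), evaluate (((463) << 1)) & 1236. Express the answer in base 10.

148

463 = 00111001111
→ << 1 (mod 2^11) → 01110011110 = 926
1236 = 10011010100
→ & → 00010010100 = 148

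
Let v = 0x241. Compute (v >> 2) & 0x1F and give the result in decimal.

v = 001001000001
Shift right by 2: 0010010000
Mask low 5 bits: 10000 = 16

16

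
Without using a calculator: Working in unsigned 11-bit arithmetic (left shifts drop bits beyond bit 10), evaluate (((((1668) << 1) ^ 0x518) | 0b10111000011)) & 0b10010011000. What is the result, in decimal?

1168

1668 = 11010000100
→ << 1 (mod 2^11) → 10100001000 = 1288
0x518 = 10100011000
→ ^ → 00000010000 = 16
0b10111000011 = 10111000011
→ | → 10111010011 = 1491
0b10010011000 = 10010011000
→ & → 10010010000 = 1168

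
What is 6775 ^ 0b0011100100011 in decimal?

7508

6775 = 1101001110111
b = 0011100100011
XOR → 1110101010100 = 7508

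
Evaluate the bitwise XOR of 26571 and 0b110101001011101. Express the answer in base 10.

3478

26571 = 110011111001011
b = 110101001011101
XOR → 000110110010110 = 3478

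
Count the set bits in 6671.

6671 = 1101000001111
Count the 1s: 1 + 1 + 1 + 1 + 1 + 1 + 1 = 7

7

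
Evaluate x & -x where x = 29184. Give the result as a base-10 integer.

x = 111001000000000 = 29184
-x (two's complement) = …000111000000000
AND   = 000001000000000 = 512
(x & -x isolates the lowest set bit of x.)

512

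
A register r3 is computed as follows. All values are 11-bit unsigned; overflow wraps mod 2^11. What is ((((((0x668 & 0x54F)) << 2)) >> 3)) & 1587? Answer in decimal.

0x668 = 11001101000
0x54F = 10101001111
→ & → 10001001000 = 1096
→ << 2 (mod 2^11) → 00100100000 = 288
→ >> 3 → 00000100100 = 36
1587 = 11000110011
→ & → 00000100000 = 32

32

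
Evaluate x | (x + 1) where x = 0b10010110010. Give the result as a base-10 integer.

x = 10010110010 = 1202
x + 1 = 10010110011
OR    = 10010110011 = 1203
(x | (x + 1) sets the lowest cleared bit.)

1203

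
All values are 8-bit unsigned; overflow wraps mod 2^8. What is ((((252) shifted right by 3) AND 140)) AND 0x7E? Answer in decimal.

252 = 11111100
→ shifted right by 3 → 00011111 = 31
140 = 10001100
→ AND → 00001100 = 12
0x7E = 01111110
→ AND → 00001100 = 12

12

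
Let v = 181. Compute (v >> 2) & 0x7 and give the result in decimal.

v = 10110101
Shift right by 2: 101101
Mask low 3 bits: 101 = 5

5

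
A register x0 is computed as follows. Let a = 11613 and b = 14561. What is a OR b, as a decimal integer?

11613 = 10110101011101
14561 = 11100011100001
 OR → 11110111111101 = 15869

15869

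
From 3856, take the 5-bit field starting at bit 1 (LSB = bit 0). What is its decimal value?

v = 0111100010000
Shift right by 1: 011110001000
Mask low 5 bits: 01000 = 8

8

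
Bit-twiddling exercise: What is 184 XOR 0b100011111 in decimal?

423

184 = 010111000
b = 100011111
XOR → 110100111 = 423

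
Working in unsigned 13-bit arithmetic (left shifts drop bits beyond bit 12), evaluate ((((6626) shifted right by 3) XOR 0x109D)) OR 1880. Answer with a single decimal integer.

6137

6626 = 1100111100010
→ shifted right by 3 → 0001100111100 = 828
0x109D = 1000010011101
→ XOR → 1001110100001 = 5025
1880 = 0011101011000
→ OR → 1011111111001 = 6137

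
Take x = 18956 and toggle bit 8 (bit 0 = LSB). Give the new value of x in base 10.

19212

x = 100101000001100
bit 8 is currently 0; toggle it via x ^ (1 << 8) = x ^ 256
→ 100101100001100 = 19212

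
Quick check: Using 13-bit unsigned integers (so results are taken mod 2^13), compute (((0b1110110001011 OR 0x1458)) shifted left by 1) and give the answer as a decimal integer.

0b1110110001011 = 1110110001011
0x1458 = 1010001011000
→ OR → 1110111011011 = 7643
→ shifted left by 1 (mod 2^13) → 1101110110110 = 7094

7094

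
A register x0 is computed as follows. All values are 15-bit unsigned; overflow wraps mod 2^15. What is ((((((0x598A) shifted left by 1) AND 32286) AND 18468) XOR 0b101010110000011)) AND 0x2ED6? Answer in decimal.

0x598A = 101100110001010
→ shifted left by 1 (mod 2^15) → 011001100010100 = 13076
32286 = 111111000011110
→ AND → 011001000010100 = 12820
18468 = 100100000100100
→ AND → 000000000000100 = 4
0b101010110000011 = 101010110000011
→ XOR → 101010110000111 = 21895
0x2ED6 = 010111011010110
→ AND → 000010010000110 = 1158

1158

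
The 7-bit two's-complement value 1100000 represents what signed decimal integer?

pattern = 1100000 (MSB is 1 ⇒ negative)
Invert: 0011111, add 1 → 0100000 = 32, so the value is -32.
(Equivalently: 96 - 2^7 = 96 - 128 = -32.)

-32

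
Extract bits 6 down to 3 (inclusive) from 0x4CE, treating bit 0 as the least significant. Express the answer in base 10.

9

v = 10011001110
Shift right by 3: 10011001
Mask low 4 bits: 1001 = 9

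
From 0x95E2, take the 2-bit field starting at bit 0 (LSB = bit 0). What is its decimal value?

2

v = 1001010111100010
Shift right by 0: 1001010111100010
Mask low 2 bits: 10 = 2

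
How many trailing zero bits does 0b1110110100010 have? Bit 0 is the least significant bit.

0b1110110100010 = 1110110100010
Trailing zeros: 1, so the lowest set bit is bit 1 (value 2).

1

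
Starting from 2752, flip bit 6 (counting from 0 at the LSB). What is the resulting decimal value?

x = 0101011000000
bit 6 is currently 1; toggle it via x ^ (1 << 6) = x ^ 64
→ 0101010000000 = 2688

2688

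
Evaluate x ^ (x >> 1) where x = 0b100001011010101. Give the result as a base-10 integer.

25535

x = 100001011010101 = 17109
x>>1 = 010000101101010
XOR  = 110001110111111 = 25535
(x ^ (x >> 1) gives the standard binary-reflected Gray code of x.)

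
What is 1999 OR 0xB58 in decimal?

4063

1999 = 011111001111
0xB58 = 101101011000
 OR → 111111011111 = 4063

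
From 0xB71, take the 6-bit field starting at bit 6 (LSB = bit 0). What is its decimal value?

45

v = 101101110001
Shift right by 6: 101101
Mask low 6 bits: 101101 = 45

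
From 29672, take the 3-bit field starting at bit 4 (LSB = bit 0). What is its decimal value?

v = 111001111101000
Shift right by 4: 11100111110
Mask low 3 bits: 110 = 6

6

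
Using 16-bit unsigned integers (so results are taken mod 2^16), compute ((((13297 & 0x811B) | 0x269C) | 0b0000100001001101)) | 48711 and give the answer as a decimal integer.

13297 = 0011001111110001
0x811B = 1000000100011011
→ & → 0000000100010001 = 273
0x269C = 0010011010011100
→ | → 0010011110011101 = 10141
0b0000100001001101 = 0000100001001101
→ | → 0010111111011101 = 12253
48711 = 1011111001000111
→ | → 1011111111011111 = 49119

49119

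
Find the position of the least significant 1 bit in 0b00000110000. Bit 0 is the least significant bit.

4

0b00000110000 = 110000
Trailing zeros: 4, so the lowest set bit is bit 4 (value 16).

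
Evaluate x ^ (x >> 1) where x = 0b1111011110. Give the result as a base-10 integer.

x = 1111011110 = 990
x>>1 = 0111101111
XOR  = 1000110001 = 561
(x ^ (x >> 1) gives the standard binary-reflected Gray code of x.)

561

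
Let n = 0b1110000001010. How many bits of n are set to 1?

n = 1110000001010
Count the 1s: 1 + 1 + 1 + 1 + 1 = 5

5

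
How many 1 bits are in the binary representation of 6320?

5

6320 = 1100010110000
Count the 1s: 1 + 1 + 1 + 1 + 1 = 5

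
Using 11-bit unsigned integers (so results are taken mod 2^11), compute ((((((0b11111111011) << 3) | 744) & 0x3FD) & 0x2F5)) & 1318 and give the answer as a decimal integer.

0b11111111011 = 11111111011
→ << 3 (mod 2^11) → 11111011000 = 2008
744 = 01011101000
→ | → 11111111000 = 2040
0x3FD = 01111111101
→ & → 01111111000 = 1016
0x2F5 = 01011110101
→ & → 01011110000 = 752
1318 = 10100100110
→ & → 00000100000 = 32

32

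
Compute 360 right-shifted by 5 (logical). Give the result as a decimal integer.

360 = 101101000
shift right by 5 → 000001011 = 11
(equivalently, floor(360 / 32))

11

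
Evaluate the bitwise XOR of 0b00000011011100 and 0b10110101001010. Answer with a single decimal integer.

a = 00000011011100
b = 10110101001010
XOR → 10110110010110 = 11670

11670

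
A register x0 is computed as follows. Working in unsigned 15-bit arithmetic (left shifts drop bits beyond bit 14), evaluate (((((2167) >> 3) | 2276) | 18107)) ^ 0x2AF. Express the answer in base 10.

19792

2167 = 000100001110111
→ >> 3 → 000000100001110 = 270
2276 = 000100011100100
→ | → 000100111101110 = 2542
18107 = 100011010111011
→ | → 100111111111111 = 20479
0x2AF = 000001010101111
→ ^ → 100110101010000 = 19792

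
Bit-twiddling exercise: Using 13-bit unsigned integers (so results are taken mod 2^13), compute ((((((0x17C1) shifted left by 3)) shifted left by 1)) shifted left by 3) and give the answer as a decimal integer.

0x17C1 = 1011111000001
→ shifted left by 3 (mod 2^13) → 1111000001000 = 7688
→ shifted left by 1 (mod 2^13) → 1110000010000 = 7184
→ shifted left by 3 (mod 2^13) → 0000010000000 = 128

128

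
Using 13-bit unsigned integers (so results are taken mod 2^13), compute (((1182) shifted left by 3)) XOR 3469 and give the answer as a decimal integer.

2429

1182 = 0010010011110
→ shifted left by 3 (mod 2^13) → 0010011110000 = 1264
3469 = 0110110001101
→ XOR → 0100101111101 = 2429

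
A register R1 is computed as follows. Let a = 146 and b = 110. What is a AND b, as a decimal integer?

146 = 10010010
110 = 01101110
AND → 00000010 = 2

2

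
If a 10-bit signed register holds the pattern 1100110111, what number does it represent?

-201

pattern = 1100110111 (MSB is 1 ⇒ negative)
Invert: 0011001000, add 1 → 0011001001 = 201, so the value is -201.
(Equivalently: 823 - 2^10 = 823 - 1024 = -201.)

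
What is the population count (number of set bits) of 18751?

18751 = 100100100111111
Count the 1s: 1 + 1 + 1 + 1 + 1 + 1 + 1 + 1 + 1 = 9

9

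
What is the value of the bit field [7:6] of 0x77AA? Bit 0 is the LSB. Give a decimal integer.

v = 0111011110101010
Shift right by 6: 0111011110
Mask low 2 bits: 10 = 2

2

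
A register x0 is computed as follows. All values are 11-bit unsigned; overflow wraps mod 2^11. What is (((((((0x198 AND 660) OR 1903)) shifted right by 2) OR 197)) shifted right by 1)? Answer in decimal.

0x198 = 00110011000
660 = 01010010100
→ AND → 00010010000 = 144
1903 = 11101101111
→ OR → 11111111111 = 2047
→ shifted right by 2 → 00111111111 = 511
197 = 00011000101
→ OR → 00111111111 = 511
→ shifted right by 1 → 00011111111 = 255

255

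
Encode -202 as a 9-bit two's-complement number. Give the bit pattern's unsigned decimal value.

202 in 9 bits: 011001010
Invert: 100110101
Add 1:  100110110 = 310
(Check: 2^9 - 202 = 512 - 202 = 310.)

310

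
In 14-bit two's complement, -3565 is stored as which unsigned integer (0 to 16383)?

3565 in 14 bits: 00110111101101
Invert: 11001000010010
Add 1:  11001000010011 = 12819
(Check: 2^14 - 3565 = 16384 - 3565 = 12819.)

12819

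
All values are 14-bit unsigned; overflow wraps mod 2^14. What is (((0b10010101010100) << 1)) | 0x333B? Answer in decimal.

0b10010101010100 = 10010101010100
→ << 1 (mod 2^14) → 00101010101000 = 2728
0x333B = 11001100111011
→ | → 11101110111011 = 15291

15291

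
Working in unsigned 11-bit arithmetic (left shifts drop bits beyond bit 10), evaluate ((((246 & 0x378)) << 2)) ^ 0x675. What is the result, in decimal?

246 = 00011110110
0x378 = 01101111000
→ & → 00001110000 = 112
→ << 2 (mod 2^11) → 00111000000 = 448
0x675 = 11001110101
→ ^ → 11110110101 = 1973

1973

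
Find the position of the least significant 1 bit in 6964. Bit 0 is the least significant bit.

6964 = 1101100110100
Trailing zeros: 2, so the lowest set bit is bit 2 (value 4).

2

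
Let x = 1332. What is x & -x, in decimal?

4

x = 10100110100 = 1332
-x (two's complement) = …01011001100
AND   = 00000000100 = 4
(x & -x isolates the lowest set bit of x.)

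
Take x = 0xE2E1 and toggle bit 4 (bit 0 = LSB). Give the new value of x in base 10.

58097

x = 1110001011100001
bit 4 is currently 0; toggle it via x ^ (1 << 4) = x ^ 16
→ 1110001011110001 = 58097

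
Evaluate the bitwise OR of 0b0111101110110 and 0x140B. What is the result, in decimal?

8063

a = 0111101110110
0x140B = 1010000001011
 OR → 1111101111111 = 8063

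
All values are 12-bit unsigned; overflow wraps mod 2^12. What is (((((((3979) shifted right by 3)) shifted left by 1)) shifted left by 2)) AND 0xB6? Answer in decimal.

3979 = 111110001011
→ shifted right by 3 → 000111110001 = 497
→ shifted left by 1 (mod 2^12) → 001111100010 = 994
→ shifted left by 2 (mod 2^12) → 111110001000 = 3976
0xB6 = 000010110110
→ AND → 000010000000 = 128

128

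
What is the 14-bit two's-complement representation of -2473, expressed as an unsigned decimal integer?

13911

2473 in 14 bits: 00100110101001
Invert: 11011001010110
Add 1:  11011001010111 = 13911
(Check: 2^14 - 2473 = 16384 - 2473 = 13911.)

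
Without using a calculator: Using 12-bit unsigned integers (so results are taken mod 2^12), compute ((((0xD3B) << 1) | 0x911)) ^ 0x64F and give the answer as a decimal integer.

3384

0xD3B = 110100111011
→ << 1 (mod 2^12) → 101001110110 = 2678
0x911 = 100100010001
→ | → 101101110111 = 2935
0x64F = 011001001111
→ ^ → 110100111000 = 3384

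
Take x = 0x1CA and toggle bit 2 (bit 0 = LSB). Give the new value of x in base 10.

462

x = 0111001010
bit 2 is currently 0; toggle it via x ^ (1 << 2) = x ^ 4
→ 0111001110 = 462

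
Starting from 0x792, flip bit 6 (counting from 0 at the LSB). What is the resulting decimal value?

x = 11110010010
bit 6 is currently 0; toggle it via x ^ (1 << 6) = x ^ 64
→ 11111010010 = 2002

2002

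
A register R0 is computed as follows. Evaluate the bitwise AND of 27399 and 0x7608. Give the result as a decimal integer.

27399 = 110101100000111
0x7608 = 111011000001000
AND → 110001000000000 = 25088

25088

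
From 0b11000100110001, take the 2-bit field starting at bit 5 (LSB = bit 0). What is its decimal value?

1

v = 11000100110001
Shift right by 5: 110001001
Mask low 2 bits: 01 = 1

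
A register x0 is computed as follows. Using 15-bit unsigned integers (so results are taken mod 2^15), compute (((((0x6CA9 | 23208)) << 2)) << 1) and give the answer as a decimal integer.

0x6CA9 = 110110010101001
23208 = 101101010101000
→ | → 111111010101001 = 32425
→ << 2 (mod 2^15) → 111101010100100 = 31396
→ << 1 (mod 2^15) → 111010101001000 = 30024

30024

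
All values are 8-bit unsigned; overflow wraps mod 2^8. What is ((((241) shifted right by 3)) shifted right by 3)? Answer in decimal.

3

241 = 11110001
→ shifted right by 3 → 00011110 = 30
→ shifted right by 3 → 00000011 = 3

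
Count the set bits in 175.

6

175 = 10101111
Count the 1s: 1 + 1 + 1 + 1 + 1 + 1 = 6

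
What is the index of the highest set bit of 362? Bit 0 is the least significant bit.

8

362 = 101101010
The topmost 1 is at position 8 (since 2^8 = 256 ≤ 362 < 512).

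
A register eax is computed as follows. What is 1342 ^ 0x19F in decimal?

1185

1342 = 10100111110
0x19F = 00110011111
XOR → 10010100001 = 1185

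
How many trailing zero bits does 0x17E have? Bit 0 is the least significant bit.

1

0x17E = 101111110
Trailing zeros: 1, so the lowest set bit is bit 1 (value 2).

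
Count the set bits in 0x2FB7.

11

0x2FB7 = 10111110110111
Count the 1s: 1 + 1 + 1 + 1 + 1 + 1 + 1 + 1 + 1 + 1 + 1 = 11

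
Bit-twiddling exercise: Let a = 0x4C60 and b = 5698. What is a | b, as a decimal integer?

0x4C60 = 100110001100000
5698 = 001011001000010
 OR → 101111001100010 = 24162

24162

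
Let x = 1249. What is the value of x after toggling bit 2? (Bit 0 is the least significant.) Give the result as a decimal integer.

1253

x = 10011100001
bit 2 is currently 0; toggle it via x ^ (1 << 2) = x ^ 4
→ 10011100101 = 1253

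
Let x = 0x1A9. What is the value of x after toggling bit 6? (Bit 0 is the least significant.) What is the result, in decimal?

489

x = 0110101001
bit 6 is currently 0; toggle it via x ^ (1 << 6) = x ^ 64
→ 0111101001 = 489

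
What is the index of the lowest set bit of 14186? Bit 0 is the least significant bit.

1

14186 = 11011101101010
Trailing zeros: 1, so the lowest set bit is bit 1 (value 2).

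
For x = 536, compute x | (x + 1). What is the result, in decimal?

x = 1000011000 = 536
x + 1 = 1000011001
OR    = 1000011001 = 537
(x | (x + 1) sets the lowest cleared bit.)

537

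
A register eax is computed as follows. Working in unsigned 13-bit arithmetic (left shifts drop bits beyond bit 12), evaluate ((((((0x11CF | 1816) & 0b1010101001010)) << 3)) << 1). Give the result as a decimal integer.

0x11CF = 1000111001111
1816 = 0011100011000
→ | → 1011111011111 = 6111
0b1010101001010 = 1010101001010
→ & → 1010101001010 = 5450
→ << 3 (mod 2^13) → 0101001010000 = 2640
→ << 1 (mod 2^13) → 1010010100000 = 5280

5280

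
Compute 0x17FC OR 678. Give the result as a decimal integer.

0x17FC = 1011111111100
678 = 0001010100110
 OR → 1011111111110 = 6142

6142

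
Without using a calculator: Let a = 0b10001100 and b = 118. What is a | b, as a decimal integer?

a = 10001100
118 = 01110110
 OR → 11111110 = 254

254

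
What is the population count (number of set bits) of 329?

4

329 = 101001001
Count the 1s: 1 + 1 + 1 + 1 = 4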